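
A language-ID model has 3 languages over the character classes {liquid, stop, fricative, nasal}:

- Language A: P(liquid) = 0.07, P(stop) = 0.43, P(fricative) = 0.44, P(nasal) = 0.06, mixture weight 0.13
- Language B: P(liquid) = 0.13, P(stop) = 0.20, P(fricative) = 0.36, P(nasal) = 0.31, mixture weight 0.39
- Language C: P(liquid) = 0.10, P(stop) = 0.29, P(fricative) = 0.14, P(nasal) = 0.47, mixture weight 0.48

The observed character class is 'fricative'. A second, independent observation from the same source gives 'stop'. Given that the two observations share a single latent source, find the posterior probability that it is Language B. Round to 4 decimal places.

0.3891

By Bayes' theorem, P(k | x) = π_k f_k(x) / Σ_j π_j f_j(x).
Since both observations come from the same component, the likelihood for component k is f_k(x₁)·f_k(x₂).
  f_A = [0.44] × [0.43] = 0.1892
  f_B = [0.36] × [0.2] = 0.072
  f_C = [0.14] × [0.29] = 0.0406
Weight by the priors:
  π_A·f_A = 0.13 × 0.1892 = 0.024596
  π_B·f_B = 0.39 × 0.072 = 0.02808
  π_C·f_C = 0.48 × 0.0406 = 0.019488
Evidence: 0.024596 + 0.02808 + 0.019488 = 0.072164
So the posterior for Language B is 0.02808 / 0.072164 ≈ 0.3891.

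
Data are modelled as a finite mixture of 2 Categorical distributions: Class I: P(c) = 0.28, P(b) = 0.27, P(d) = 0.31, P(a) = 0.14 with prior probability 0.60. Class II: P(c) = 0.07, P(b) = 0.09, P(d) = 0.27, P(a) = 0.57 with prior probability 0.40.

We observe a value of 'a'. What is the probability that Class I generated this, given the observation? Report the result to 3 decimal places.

The responsibility of component k is w_k f_k(x) divided by Σ_j w_j f_j(x).
Categorical probabilities:
  L_I = 0.14
  L_II = 0.57
Multiply by the mixture weights:
  w_I·L_I = 0.60 × 0.14 = 0.084
  w_II·L_II = 0.40 × 0.57 = 0.228
Sum: 0.084 + 0.228 = 0.312
P(Class I | the observation) = 0.084 / 0.312 ≈ 0.269

0.269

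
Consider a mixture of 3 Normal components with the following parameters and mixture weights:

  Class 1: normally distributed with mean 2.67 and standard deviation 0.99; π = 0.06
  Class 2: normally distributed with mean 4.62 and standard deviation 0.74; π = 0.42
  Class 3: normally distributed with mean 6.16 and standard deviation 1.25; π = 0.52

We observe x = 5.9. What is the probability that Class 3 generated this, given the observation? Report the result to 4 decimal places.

Apply Bayes' rule: the posterior for each component is proportional to its prior times its likelihood at x.
Normal densities:
  p_1 = 0.00196699
  p_2 = 0.120776
  p_3 = 0.312324
Weight by the priors:
  w_1·p_1 = 0.06 × 0.00196699 = 0.000118019
  w_2·p_2 = 0.42 × 0.120776 = 0.050726
  w_3·p_3 = 0.52 × 0.312324 = 0.162408
Sum: 0.000118019 + 0.050726 + 0.162408 = 0.213253
So the posterior for Class 3 is 0.162408 / 0.213253 ≈ 0.7616.

0.7616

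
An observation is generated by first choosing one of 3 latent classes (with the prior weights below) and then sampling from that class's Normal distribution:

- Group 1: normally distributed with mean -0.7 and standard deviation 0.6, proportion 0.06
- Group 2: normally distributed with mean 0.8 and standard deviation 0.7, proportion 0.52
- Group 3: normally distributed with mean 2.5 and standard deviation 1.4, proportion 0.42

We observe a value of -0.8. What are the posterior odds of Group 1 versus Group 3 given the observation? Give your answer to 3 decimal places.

5.289

Posterior odds = (π_i f_i(x)) / (π_j f_j(x)); the normalising sum cancels.
Normal densities:
  p_1 = (1/(0.6·√(2π)))·exp(−(-0.8−-0.7)²/(2·0.6²)) = 0.664904·exp(-0.01389) = 0.655733
  p_2 = (1/(0.7·√(2π)))·exp(−(-0.8−0.8)²/(2·0.7²)) = 0.569918·exp(-2.61224) = 0.0418147
  p_3 = (1/(1.4·√(2π)))·exp(−(-0.8−2.5)²/(2·1.4²)) = 0.284959·exp(-2.77806) = 0.0177127
0.039344 / 0.00743934 ≈ 5.289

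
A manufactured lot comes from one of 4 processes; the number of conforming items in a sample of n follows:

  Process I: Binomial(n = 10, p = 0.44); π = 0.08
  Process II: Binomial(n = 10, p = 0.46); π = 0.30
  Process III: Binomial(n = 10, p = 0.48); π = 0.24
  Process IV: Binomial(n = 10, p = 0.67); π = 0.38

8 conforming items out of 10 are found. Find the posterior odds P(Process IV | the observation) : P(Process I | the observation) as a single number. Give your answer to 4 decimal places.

Posterior odds = (π_i f_i(x)) / (π_j f_j(x)); the normalising sum cancels.
Evaluate each component's likelihood at the observed value:
  L_I = C(10,8)·0.44^8·0.56^2 = 45·0.00140482·0.3136 = 0.0198249
  L_II = C(10,8)·0.46^8·0.54^2 = 45·0.00200476·0.2916 = 0.0263065
  L_III = C(10,8)·0.48^8·0.52^2 = 45·0.00281793·0.2704 = 0.0342885
  L_IV = C(10,8)·0.67^8·0.33^2 = 45·0.0406068·0.1089 = 0.198993
0.0756175 / 0.00158599 ≈ 47.6785

47.6785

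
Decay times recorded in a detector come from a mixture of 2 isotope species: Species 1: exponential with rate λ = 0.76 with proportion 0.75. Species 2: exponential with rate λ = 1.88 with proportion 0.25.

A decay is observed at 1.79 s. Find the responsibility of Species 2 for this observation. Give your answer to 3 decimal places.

Posterior ∝ prior × likelihood, so P(k | x) ∝ π_k f_k(x); normalise over all components.
Evaluate each component's likelihood at the observed value:
  f_1 = 0.76·e^(−0.76·1.79) = 0.76·e^(−1.3604) = 0.194984
  f_2 = 1.88·e^(−1.88·1.79) = 1.88·e^(−3.3652) = 0.0649636
Weight by the priors:
  π_1·f_1 = 0.75 × 0.194984 = 0.146238
  π_2·f_2 = 0.25 × 0.0649636 = 0.0162409
Normaliser: 0.146238 + 0.0162409 = 0.162479
Responsibility of Species 2: 0.0162409 / 0.162479 ≈ 0.100

0.100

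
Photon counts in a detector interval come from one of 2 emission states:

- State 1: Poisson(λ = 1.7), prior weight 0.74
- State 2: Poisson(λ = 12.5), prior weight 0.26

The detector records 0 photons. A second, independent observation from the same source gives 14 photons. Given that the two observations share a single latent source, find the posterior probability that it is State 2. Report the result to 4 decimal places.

Posterior ∝ prior × likelihood, so P(k | x) ∝ π_k f_k(x); normalise over all components.
Since both observations come from the same component, the likelihood for component k is f_k(x₁)·f_k(x₂).
  f_1 = [0.182684] × [3.52838e-09] = 6.44578e-10
  f_2 = [3.72665e-06] × [0.0971965] = 3.62218e-07
Multiply by the mixture weights:
  π_1·f_1 = 0.74 × 6.44578e-10 = 4.76988e-10
  π_2·f_2 = 0.26 × 3.62218e-07 = 9.41766e-08
Evidence: 4.76988e-10 + 9.41766e-08 = 9.46536e-08
P(State 2 | x₁,x₂) ≈ 0.9950

0.9950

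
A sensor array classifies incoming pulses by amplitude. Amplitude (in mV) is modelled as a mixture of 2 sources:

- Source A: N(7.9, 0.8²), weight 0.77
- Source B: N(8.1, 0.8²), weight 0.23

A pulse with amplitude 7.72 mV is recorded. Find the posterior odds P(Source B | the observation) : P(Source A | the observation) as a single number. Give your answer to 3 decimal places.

0.274

The posterior odds equal the prior odds times the likelihood ratio: (P(Z=i)/P(Z=j))·(f_i(x)/f_j(x)).
Evaluate each component's likelihood at the observed value:
  p_A = 0.486213
  p_B = 0.445478
Posterior odds = (P(Z=B)·p_B) / (P(Z=A)·p_A) = (0.23·0.445478) / (0.77·0.486213) = 0.10246 / 0.374384 ≈ 0.274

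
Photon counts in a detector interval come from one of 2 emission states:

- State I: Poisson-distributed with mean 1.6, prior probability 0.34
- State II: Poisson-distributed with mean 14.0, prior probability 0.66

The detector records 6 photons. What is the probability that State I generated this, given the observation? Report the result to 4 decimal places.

0.2180

Apply Bayes' rule: the posterior for each component is proportional to its prior times its likelihood at x.
Evaluate each component's likelihood at the observed value:
  p_I = e^(−1.6)·1.6^6/6! = 0.00470453
  p_II = e^(−14.0)·14.0^6/6! = 0.00869587
Unnormalised posteriors:
  π_I·p_I = 0.34 × 0.00470453 = 0.00159954
  π_II·p_II = 0.66 × 0.00869587 = 0.00573927
Denominator: 0.00159954 + 0.00573927 = 0.00733881
P(State I | 6 photons) = 0.00159954 / 0.00733881 ≈ 0.2180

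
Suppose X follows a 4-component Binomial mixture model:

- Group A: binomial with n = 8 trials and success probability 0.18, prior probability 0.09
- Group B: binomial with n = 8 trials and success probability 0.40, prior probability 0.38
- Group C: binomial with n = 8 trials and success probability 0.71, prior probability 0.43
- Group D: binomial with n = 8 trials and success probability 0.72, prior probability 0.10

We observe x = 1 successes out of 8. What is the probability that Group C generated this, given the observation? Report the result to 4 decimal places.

0.0063

The responsibility of component k is π_k f_k(x) divided by Σ_j π_j f_j(x).
Component likelihoods at x = 1 successes out of 8:
  f_A = C(8,1)·0.18^1·0.82^7 = 8·0.18·0.249285 = 0.358971
  f_B = C(8,1)·0.40^1·0.60^7 = 8·0.4·0.0279936 = 0.0895795
  f_C = C(8,1)·0.71^1·0.29^7 = 8·0.71·0.000172499 = 0.000979793
  f_D = C(8,1)·0.72^1·0.28^7 = 8·0.72·0.000134929 = 0.000777193
Multiply by the mixture weights:
  π_A·f_A = 0.09 × 0.358971 = 0.0323074
  π_B·f_B = 0.38 × 0.0895795 = 0.0340402
  π_C·f_C = 0.43 × 0.000979793 = 0.000421311
  π_D·f_D = 0.10 × 0.000777193 = 7.77193e-05
Marginal: 0.0323074 + 0.0340402 + 0.000421311 + 7.77193e-05 = 0.0668466
P(Group C | the observation) = 0.000421311 / 0.0668466 ≈ 0.0063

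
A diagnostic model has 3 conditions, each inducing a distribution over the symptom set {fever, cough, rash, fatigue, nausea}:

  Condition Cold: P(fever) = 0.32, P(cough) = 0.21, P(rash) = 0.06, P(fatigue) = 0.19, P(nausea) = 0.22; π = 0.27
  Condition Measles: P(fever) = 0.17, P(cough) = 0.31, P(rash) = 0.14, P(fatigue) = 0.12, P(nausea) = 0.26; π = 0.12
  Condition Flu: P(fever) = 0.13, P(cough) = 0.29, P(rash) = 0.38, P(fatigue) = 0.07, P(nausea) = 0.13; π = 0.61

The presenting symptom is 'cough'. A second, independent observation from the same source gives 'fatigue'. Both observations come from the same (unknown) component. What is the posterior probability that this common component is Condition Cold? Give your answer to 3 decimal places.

0.390

Posterior ∝ prior × likelihood, so P(k | x) ∝ w_k f_k(x); normalise over all components.
Since both observations come from the same component, the likelihood for component k is f_k(x₁)·f_k(x₂).
  p_Cold = [P(cough | comp) = 0.21] × [0.19] = 0.0399
  p_Measles = [P(cough | comp) = 0.31] × [0.12] = 0.0372
  p_Flu = [P(cough | comp) = 0.29] × [0.07] = 0.0203
Prior × likelihood for each component:
  w_Cold·p_Cold = 0.27 × 0.0399 = 0.010773
  w_Measles·p_Measles = 0.12 × 0.0372 = 0.004464
  w_Flu·p_Flu = 0.61 × 0.0203 = 0.012383
Evidence: 0.010773 + 0.004464 + 0.012383 = 0.02762
Responsibility of Condition Cold: 0.010773 / 0.02762 ≈ 0.390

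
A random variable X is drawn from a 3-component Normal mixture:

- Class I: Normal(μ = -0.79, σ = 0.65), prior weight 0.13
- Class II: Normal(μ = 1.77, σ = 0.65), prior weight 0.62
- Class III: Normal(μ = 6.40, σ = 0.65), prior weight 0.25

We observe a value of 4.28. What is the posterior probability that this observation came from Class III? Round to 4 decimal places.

Apply Bayes' rule: the posterior for each component is proportional to its prior times its likelihood at x.
Component likelihoods at x = 4.28:
  L_I = (1/(0.65·√(2π)))·exp(−(4.28−-0.79)²/(2·0.65²)) = 0.613757·exp(-30.42000) = 3.77362e-14
  L_II = (1/(0.65·√(2π)))·exp(−(4.28−1.77)²/(2·0.65²)) = 0.613757·exp(-7.45574) = 0.000354822
  L_III = (1/(0.65·√(2π)))·exp(−(4.28−6.40)²/(2·0.65²)) = 0.613757·exp(-5.31882) = 0.00300652
Multiply by the mixture weights:
  π_I·L_I = 0.13 × 3.77362e-14 = 4.90571e-15
  π_II·L_II = 0.62 × 0.000354822 = 0.000219989
  π_III·L_III = 0.25 × 0.00300652 = 0.00075163
Sum: 4.90571e-15 + 0.000219989 + 0.00075163 = 0.000971619
P(Class III | the observation) ≈ 0.7736

0.7736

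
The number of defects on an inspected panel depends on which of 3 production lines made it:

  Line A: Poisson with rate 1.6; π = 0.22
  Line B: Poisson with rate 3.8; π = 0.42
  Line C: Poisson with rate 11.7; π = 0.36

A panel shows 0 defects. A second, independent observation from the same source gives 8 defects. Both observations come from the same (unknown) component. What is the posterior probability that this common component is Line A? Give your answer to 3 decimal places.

P(component k | x) = w_k·f_k(x) / marginal(x), where marginal(x) = Σ_j w_j·f_j(x).
Since both observations come from the same component, the likelihood for component k is f_k(x₁)·f_k(x₂).
  L_A = [e^(−1.6)·1.6^0/0! = 0.201897] × [0.000215064] = 4.34207e-05
  L_B = [e^(−3.8)·3.8^0/0! = 0.0223708] × [0.0241229] = 0.000539648
  L_C = [e^(−11.7)·11.7^0/0! = 8.29382e-06] × [0.0722306] = 5.99067e-07
Weight by the priors:
  w_A·L_A = 0.22 × 4.34207e-05 = 9.55256e-06
  w_B·L_B = 0.42 × 0.000539648 = 0.000226652
  w_C·L_C = 0.36 × 5.99067e-07 = 2.15664e-07
Denominator: 9.55256e-06 + 0.000226652 + 2.15664e-07 = 0.00023642
So the posterior for Line A is 9.55256e-06 / 0.00023642 ≈ 0.040.

0.040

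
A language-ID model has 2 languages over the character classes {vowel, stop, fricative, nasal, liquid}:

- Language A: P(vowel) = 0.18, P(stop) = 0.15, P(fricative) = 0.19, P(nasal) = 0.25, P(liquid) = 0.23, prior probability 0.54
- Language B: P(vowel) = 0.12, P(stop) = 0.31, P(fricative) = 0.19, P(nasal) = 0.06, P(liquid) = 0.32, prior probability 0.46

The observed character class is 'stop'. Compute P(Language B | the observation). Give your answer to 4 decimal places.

0.6377

The responsibility of component k is π_k f_k(x) divided by Σ_j π_j f_j(x).
Evaluate each component's likelihood at the observed value:
  f_A = 0.15
  f_B = 0.31
Multiply by the mixture weights:
  π_A·f_A = 0.54 × 0.15 = 0.081
  π_B·f_B = 0.46 × 0.31 = 0.1426
Marginal: 0.081 + 0.1426 = 0.2236
So the posterior for Language B is 0.1426 / 0.2236 ≈ 0.6377.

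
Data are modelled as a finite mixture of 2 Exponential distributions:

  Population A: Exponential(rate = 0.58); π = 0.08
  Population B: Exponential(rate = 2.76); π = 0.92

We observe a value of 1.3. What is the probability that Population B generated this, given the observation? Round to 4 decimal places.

By Bayes' theorem, P(k | x) = P(Z=k) f_k(x) / Σ_j P(Z=j) f_j(x).
Evaluate each component's likelihood at the observed value:
  L_A = 0.58·e^(−0.58·1.3) = 0.58·e^(−0.7540) = 0.272879
  L_B = 2.76·e^(−2.76·1.3) = 2.76·e^(−3.5880) = 0.0763239
Unnormalised posteriors:
  P(Z=A)·L_A = 0.08 × 0.272879 = 0.0218303
  P(Z=B)·L_B = 0.92 × 0.0763239 = 0.070218
Normaliser: 0.0218303 + 0.070218 = 0.0920483
So the posterior for Population B is 0.070218 / 0.0920483 ≈ 0.7628.

0.7628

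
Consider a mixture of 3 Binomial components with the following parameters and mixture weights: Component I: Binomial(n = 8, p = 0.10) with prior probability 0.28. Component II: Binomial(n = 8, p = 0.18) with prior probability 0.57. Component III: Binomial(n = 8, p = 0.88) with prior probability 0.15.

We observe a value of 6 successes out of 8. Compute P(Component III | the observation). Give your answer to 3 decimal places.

By Bayes' theorem, P(k | x) = w_k f_k(x) / Σ_j w_j f_j(x).
Binomial probabilities:
  L_I = 2.268e-05
  L_II = 0.000640355
  L_III = 0.187248
Weight by the priors:
  w_I·L_I = 0.28 × 2.268e-05 = 6.3504e-06
  w_II·L_II = 0.57 × 0.000640355 = 0.000365002
  w_III·L_III = 0.15 × 0.187248 = 0.0280872
Denominator: 6.3504e-06 + 0.000365002 + 0.0280872 = 0.0284585
P(Component III | x) ≈ 0.987

0.987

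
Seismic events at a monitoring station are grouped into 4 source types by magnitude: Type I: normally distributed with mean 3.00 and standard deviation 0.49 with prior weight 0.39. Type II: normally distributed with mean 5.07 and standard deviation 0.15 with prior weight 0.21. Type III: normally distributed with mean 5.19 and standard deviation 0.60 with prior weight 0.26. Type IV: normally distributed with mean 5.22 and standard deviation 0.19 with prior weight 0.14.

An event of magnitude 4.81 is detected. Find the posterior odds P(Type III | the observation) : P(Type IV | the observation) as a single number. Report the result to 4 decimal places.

Since P(k|x) ∝ P(Z=k) f_k(x), the posterior odds are P(Z=i) f_i(x) / (P(Z=j) f_j(x)).
Normal densities:
  L_I = 0.000886744
  L_II = 0.592123
  L_III = 0.544075
  L_IV = 0.204648
Odds = (0.26/0.14) × (0.544075/0.204648) = 1.85714 × 2.65858 ≈ 4.9374

4.9374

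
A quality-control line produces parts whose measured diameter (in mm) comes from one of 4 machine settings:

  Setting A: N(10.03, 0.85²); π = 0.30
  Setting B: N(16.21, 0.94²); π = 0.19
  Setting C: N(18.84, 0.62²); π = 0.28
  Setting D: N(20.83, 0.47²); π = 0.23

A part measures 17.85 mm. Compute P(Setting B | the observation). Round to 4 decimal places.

0.2590

By Bayes' theorem, P(k | x) = P(Z=k) f_k(x) / Σ_j P(Z=j) f_j(x).
Evaluate each component's likelihood at the observed value:
  p_A = (1/(0.85·√(2π)))·exp(−(17.85−10.03)²/(2·0.85²)) = 0.469344·exp(-42.32000) = 1.95952e-19
  p_B = (1/(0.94·√(2π)))·exp(−(17.85−16.21)²/(2·0.94²)) = 0.424407·exp(-1.52196) = 0.0926414
  p_C = (1/(0.62·√(2π)))·exp(−(17.85−18.84)²/(2·0.62²)) = 0.643455·exp(-1.27484) = 0.179829
  p_D = (1/(0.47·√(2π)))·exp(−(17.85−20.83)²/(2·0.47²)) = 0.848813·exp(-20.10050) = 1.58226e-09
Multiply by the mixture weights:
  P(Z=A)·p_A = 0.30 × 1.95952e-19 = 5.87855e-20
  P(Z=B)·p_B = 0.19 × 0.0926414 = 0.0176019
  P(Z=C)·p_C = 0.28 × 0.179829 = 0.0503522
  P(Z=D)·p_D = 0.23 × 1.58226e-09 = 3.63919e-10
Sum: 5.87855e-20 + 0.0176019 + 0.0503522 + 3.63919e-10 = 0.0679541
Responsibility of Setting B: 0.0176019 / 0.0679541 ≈ 0.2590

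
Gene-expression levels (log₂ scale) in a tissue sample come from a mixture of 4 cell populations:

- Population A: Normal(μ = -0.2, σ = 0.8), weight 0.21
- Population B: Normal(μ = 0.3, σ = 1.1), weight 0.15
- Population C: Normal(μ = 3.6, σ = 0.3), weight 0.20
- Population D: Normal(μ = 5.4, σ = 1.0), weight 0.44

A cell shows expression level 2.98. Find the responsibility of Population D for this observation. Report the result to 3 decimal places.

0.215

By Bayes' theorem, P(k | x) = P(Z=k) f_k(x) / Σ_j P(Z=j) f_j(x).
Normal densities:
  f_A = 0.000184824
  f_B = 0.0186449
  f_C = 0.157155
  f_D = 0.0213407
Multiply by the mixture weights:
  P(Z=A)·f_A = 0.21 × 0.000184824 = 3.8813e-05
  P(Z=B)·f_B = 0.15 × 0.0186449 = 0.00279674
  P(Z=C)·f_C = 0.20 × 0.157155 = 0.031431
  P(Z=D)·f_D = 0.44 × 0.0213407 = 0.00938991
Denominator: 3.8813e-05 + 0.00279674 + 0.031431 + 0.00938991 = 0.0436565
So the posterior for Population D is 0.00938991 / 0.0436565 ≈ 0.215.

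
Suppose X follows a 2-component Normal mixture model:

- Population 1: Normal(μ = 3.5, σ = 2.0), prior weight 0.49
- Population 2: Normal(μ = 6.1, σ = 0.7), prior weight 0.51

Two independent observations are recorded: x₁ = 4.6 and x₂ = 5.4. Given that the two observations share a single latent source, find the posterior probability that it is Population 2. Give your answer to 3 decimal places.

0.487

The responsibility of component k is π_k f_k(x) divided by Σ_j π_j f_j(x).
Since both observations come from the same component, the likelihood for component k is f_k(x₁)·f_k(x₂).
  f_1 = [(1/(2.0·√(2π)))·exp(−(4.6−3.5)²/(2·2.0²)) = 0.199471·exp(-0.15125) = 0.171472] × [0.12703] = 0.021782
  f_2 = [(1/(0.7·√(2π)))·exp(−(4.6−6.1)²/(2·0.7²)) = 0.569918·exp(-2.29592) = 0.057373] × [0.345672] = 0.0198323
Unnormalised posteriors:
  π_1·f_1 = 0.49 × 0.021782 = 0.0106732
  π_2·f_2 = 0.51 × 0.0198323 = 0.0101145
Evidence: 0.0106732 + 0.0101145 = 0.0207876
So the posterior for Population 2 is 0.0101145 / 0.0207876 ≈ 0.487.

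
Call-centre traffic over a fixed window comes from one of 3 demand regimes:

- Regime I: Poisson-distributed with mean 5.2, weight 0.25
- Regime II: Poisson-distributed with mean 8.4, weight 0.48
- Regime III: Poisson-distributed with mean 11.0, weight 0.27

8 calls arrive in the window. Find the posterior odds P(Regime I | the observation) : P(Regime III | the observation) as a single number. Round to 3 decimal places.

Posterior odds = (π_i f_i(x)) / (π_j f_j(x)); the normalising sum cancels.
Evaluate each component's likelihood at the observed value:
  L_I = 0.0731434
  L_II = 0.138242
  L_III = 0.0887936
Odds = (0.25/0.27) × (0.0731434/0.0887936) = 0.925926 × 0.823746 ≈ 0.763

0.763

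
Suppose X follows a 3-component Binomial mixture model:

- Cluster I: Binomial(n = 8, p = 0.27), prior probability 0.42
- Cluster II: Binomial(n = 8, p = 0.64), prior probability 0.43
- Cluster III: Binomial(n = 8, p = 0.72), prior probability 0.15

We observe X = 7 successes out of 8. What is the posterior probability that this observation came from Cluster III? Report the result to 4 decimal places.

0.3811

Apply Bayes' rule: the posterior for each component is proportional to its prior times its likelihood at x.
Evaluate each component's likelihood at the observed value:
  L_I = C(8,7)·0.27^7·0.73^1 = 8·0.000104604·0.73 = 0.000610885
  L_II = C(8,7)·0.64^7·0.36^1 = 8·0.0439805·0.36 = 0.126664
  L_III = C(8,7)·0.72^7·0.28^1 = 8·0.100306·0.28 = 0.224686
Prior × likelihood for each component:
  π_I·L_I = 0.42 × 0.000610885 = 0.000256572
  π_II·L_II = 0.43 × 0.126664 = 0.0544654
  π_III·L_III = 0.15 × 0.224686 = 0.0337029
Marginal: 0.000256572 + 0.0544654 + 0.0337029 = 0.0884248
P(Cluster III | the observation) ≈ 0.3811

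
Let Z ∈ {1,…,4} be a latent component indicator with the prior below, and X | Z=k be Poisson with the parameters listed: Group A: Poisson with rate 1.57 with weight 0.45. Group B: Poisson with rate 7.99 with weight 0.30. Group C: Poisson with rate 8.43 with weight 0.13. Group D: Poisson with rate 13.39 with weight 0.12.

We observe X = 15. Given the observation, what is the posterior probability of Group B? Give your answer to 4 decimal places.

0.1725

Posterior ∝ prior × likelihood, so P(k | x) ∝ w_k f_k(x); normalise over all components.
Component likelihoods at x = 15:
  f_A = 1.38087e-10
  f_B = 0.00894724
  f_C = 0.0128769
  f_D = 0.0933267
Weight by the priors:
  w_A·f_A = 0.45 × 1.38087e-10 = 6.21392e-11
  w_B·f_B = 0.30 × 0.00894724 = 0.00268417
  w_C·f_C = 0.13 × 0.0128769 = 0.001674
  w_D·f_D = 0.12 × 0.0933267 = 0.0111992
Normaliser: 6.21392e-11 + 0.00268417 + 0.001674 + 0.0111992 = 0.0155574
So the posterior for Group B is 0.00268417 / 0.0155574 ≈ 0.1725.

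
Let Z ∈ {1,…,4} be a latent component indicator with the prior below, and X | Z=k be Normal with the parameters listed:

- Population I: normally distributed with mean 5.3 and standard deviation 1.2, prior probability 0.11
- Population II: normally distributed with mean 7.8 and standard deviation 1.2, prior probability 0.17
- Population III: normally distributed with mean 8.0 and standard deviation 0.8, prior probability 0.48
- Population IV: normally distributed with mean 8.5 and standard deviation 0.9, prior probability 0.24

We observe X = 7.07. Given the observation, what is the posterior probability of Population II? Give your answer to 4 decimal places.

The responsibility of component k is π_k f_k(x) divided by Σ_j π_j f_j(x).
Evaluate each component's likelihood at the observed value:
  p_I = 0.112021
  p_II = 0.276293
  p_III = 0.253727
  p_IV = 0.125448
Unnormalised posteriors:
  π_I·p_I = 0.11 × 0.112021 = 0.0123223
  π_II·p_II = 0.17 × 0.276293 = 0.0469697
  π_III·p_III = 0.48 × 0.253727 = 0.121789
  π_IV·p_IV = 0.24 × 0.125448 = 0.0301076
Denominator: 0.0123223 + 0.0469697 + 0.121789 + 0.0301076 = 0.211188
P(Population II | 7.07) ≈ 0.2224

0.2224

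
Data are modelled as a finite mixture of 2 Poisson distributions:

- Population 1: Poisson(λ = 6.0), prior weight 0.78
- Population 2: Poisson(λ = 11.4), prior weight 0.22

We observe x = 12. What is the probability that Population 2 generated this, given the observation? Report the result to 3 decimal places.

0.738

The responsibility of component k is π_k f_k(x) divided by Σ_j π_j f_j(x).
Evaluate each component's likelihood at the observed value:
  f_1 = e^(−6.0)·6.0^12/12! = 0.0112645
  f_2 = e^(−11.4)·11.4^12/12! = 0.112607
Unnormalised posteriors:
  π_1·f_1 = 0.78 × 0.0112645 = 0.00878629
  π_2·f_2 = 0.22 × 0.112607 = 0.0247735
Evidence: 0.00878629 + 0.0247735 = 0.0335598
Responsibility of Population 2: 0.0247735 / 0.0335598 ≈ 0.738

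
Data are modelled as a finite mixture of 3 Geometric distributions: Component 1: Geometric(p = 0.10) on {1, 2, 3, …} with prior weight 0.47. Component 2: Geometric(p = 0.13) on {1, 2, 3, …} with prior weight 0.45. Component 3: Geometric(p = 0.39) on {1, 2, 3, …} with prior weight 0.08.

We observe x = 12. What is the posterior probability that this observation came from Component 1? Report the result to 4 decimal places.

0.5358

By Bayes' theorem, P(k | x) = w_k f_k(x) / Σ_j w_j f_j(x).
Component likelihoods at x = 12:
  p_1 = 0.10·(1−0.10)^11 = 0.10·0.313811 = 0.0313811
  p_2 = 0.13·(1−0.13)^11 = 0.13·0.216128 = 0.0280967
  p_3 = 0.39·(1−0.39)^11 = 0.39·0.00435139 = 0.00169704
Weight by the priors:
  w_1·p_1 = 0.47 × 0.0313811 = 0.0147491
  w_2·p_2 = 0.45 × 0.0280967 = 0.0126435
  w_3·p_3 = 0.08 × 0.00169704 = 0.000135763
Evidence: 0.0147491 + 0.0126435 + 0.000135763 = 0.0275284
P(Component 1 | data) ≈ 0.5358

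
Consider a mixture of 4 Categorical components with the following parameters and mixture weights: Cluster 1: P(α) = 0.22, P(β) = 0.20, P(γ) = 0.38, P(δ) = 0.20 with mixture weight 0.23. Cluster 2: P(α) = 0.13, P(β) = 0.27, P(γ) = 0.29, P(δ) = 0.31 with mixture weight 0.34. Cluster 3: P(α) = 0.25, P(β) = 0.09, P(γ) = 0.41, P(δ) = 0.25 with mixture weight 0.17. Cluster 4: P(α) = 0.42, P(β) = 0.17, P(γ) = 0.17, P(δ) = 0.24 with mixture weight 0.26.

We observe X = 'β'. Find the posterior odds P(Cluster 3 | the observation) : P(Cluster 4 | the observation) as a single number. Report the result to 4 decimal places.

0.3462

The posterior odds equal the prior odds times the likelihood ratio: (P(Z=i)/P(Z=j))·(f_i(x)/f_j(x)).
Categorical probabilities:
  p_1 = 0.2
  p_2 = 0.27
  p_3 = 0.09
  p_4 = 0.17
Odds = (0.17/0.26) × (0.09/0.17) = 0.653846 × 0.529412 ≈ 0.3462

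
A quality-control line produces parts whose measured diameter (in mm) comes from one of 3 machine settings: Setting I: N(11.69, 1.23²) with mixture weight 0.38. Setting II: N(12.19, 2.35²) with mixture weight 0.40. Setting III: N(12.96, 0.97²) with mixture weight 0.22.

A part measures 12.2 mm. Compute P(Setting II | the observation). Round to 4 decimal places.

Apply Bayes' rule: the posterior for each component is proportional to its prior times its likelihood at x.
Evaluate each component's likelihood at the observed value:
  L_I = 0.297627
  L_II = 0.169761
  L_III = 0.302577
Multiply by the mixture weights:
  P(Z=I)·L_I = 0.38 × 0.297627 = 0.113098
  P(Z=II)·L_II = 0.40 × 0.169761 = 0.0679045
  P(Z=III)·L_III = 0.22 × 0.302577 = 0.0665669
Denominator: 0.113098 + 0.0679045 + 0.0665669 = 0.24757
P(Setting II | data) = 0.0679045 / 0.24757 ≈ 0.2743

0.2743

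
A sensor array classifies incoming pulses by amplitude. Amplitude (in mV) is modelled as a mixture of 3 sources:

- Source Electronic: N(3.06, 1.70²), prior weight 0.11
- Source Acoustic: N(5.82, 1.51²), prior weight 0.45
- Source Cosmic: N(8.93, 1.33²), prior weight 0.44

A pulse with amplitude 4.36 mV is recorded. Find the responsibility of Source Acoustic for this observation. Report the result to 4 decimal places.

P(component k | x) = P(Z=k)·f_k(x) / marginal(x), where marginal(x) = Σ_j P(Z=j)·f_j(x).
Component likelihoods at x = 4.36 mV:
  L_Electronic = (1/(1.70·√(2π)))·exp(−(4.36−3.06)²/(2·1.70²)) = 0.234672·exp(-0.29239) = 0.175178
  L_Acoustic = (1/(1.51·√(2π)))·exp(−(4.36−5.82)²/(2·1.51²)) = 0.264200·exp(-0.46744) = 0.16555
  L_Cosmic = (1/(1.33·√(2π)))·exp(−(4.36−8.93)²/(2·1.33²)) = 0.299957·exp(-5.90336) = 0.00081896
Unnormalised posteriors:
  P(Z=Electronic)·L_Electronic = 0.11 × 0.175178 = 0.0192695
  P(Z=Acoustic)·L_Acoustic = 0.45 × 0.16555 = 0.0744974
  P(Z=Cosmic)·L_Cosmic = 0.44 × 0.00081896 = 0.000360342
Sum: 0.0192695 + 0.0744974 + 0.000360342 = 0.0941273
Responsibility of Source Acoustic: 0.0744974 / 0.0941273 ≈ 0.7915

0.7915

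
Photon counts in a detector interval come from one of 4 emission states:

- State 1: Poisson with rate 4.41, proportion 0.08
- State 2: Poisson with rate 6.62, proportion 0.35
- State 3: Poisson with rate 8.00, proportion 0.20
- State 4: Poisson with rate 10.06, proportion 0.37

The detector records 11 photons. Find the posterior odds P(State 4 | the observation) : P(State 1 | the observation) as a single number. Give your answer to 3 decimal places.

Since P(k|x) ∝ P(Z=k) f_k(x), the posterior odds are P(Z=i) f_i(x) / (P(Z=j) f_j(x)).
Evaluate each component's likelihood at the observed value:
  p_1 = e^(−4.41)·4.41^11/11! = 0.0037362
  p_2 = e^(−6.62)·6.62^11/11! = 0.0357481
  p_3 = e^(−8.00)·8.00^11/11! = 0.0721902
  p_4 = e^(−10.06)·10.06^11/11! = 0.114398
Posterior odds = (P(Z=4)·p_4) / (P(Z=1)·p_1) = (0.37·0.114398) / (0.08·0.0037362) = 0.0423274 / 0.000298896 ≈ 141.612

141.612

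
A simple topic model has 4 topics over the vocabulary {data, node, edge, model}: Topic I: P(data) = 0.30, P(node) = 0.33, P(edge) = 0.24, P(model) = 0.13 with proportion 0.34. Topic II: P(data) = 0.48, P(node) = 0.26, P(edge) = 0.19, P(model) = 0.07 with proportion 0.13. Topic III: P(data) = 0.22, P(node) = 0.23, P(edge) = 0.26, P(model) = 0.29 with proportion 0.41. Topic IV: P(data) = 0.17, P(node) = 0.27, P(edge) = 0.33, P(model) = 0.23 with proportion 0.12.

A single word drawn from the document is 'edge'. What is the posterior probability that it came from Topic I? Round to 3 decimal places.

0.323

Posterior ∝ prior × likelihood, so P(k | x) ∝ π_k f_k(x); normalise over all components.
Categorical probabilities:
  p_I = P(edge | comp) = 0.24
  p_II = P(edge | comp) = 0.19
  p_III = P(edge | comp) = 0.26
  p_IV = P(edge | comp) = 0.33
Weight by the priors:
  π_I·p_I = 0.34 × 0.24 = 0.0816
  π_II·p_II = 0.13 × 0.19 = 0.0247
  π_III·p_III = 0.41 × 0.26 = 0.1066
  π_IV·p_IV = 0.12 × 0.33 = 0.0396
Sum: 0.0816 + 0.0247 + 0.1066 + 0.0396 = 0.2525
P(Topic I | data) ≈ 0.323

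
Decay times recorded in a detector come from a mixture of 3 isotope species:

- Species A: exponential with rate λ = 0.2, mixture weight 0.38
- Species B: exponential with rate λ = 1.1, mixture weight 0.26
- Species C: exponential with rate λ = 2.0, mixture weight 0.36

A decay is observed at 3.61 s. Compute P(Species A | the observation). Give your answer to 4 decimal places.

0.8618

P(component k | x) = P(Z=k)·f_k(x) / marginal(x), where marginal(x) = Σ_j P(Z=j)·f_j(x).
Evaluate each component's likelihood at the observed value:
  L_A = 0.0971559
  L_B = 0.02074
  L_C = 0.0014636
Weight by the priors:
  P(Z=A)·L_A = 0.38 × 0.0971559 = 0.0369193
  P(Z=B)·L_B = 0.26 × 0.02074 = 0.00539241
  P(Z=C)·L_C = 0.36 × 0.0014636 = 0.000526898
Normaliser: 0.0369193 + 0.00539241 + 0.000526898 = 0.0428386
So the posterior for Species A is 0.0369193 / 0.0428386 ≈ 0.8618.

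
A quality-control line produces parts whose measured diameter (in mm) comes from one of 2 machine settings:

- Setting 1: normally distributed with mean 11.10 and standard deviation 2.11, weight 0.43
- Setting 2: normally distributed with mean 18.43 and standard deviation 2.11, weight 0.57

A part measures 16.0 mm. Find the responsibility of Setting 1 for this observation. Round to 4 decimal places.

Posterior ∝ prior × likelihood, so P(k | x) ∝ w_k f_k(x); normalise over all components.
Component likelihoods at x = 16.0 mm:
  f_1 = 0.0127515
  f_2 = 0.097414
Multiply by the mixture weights:
  w_1·f_1 = 0.43 × 0.0127515 = 0.00548314
  w_2·f_2 = 0.57 × 0.097414 = 0.055526
Marginal: 0.00548314 + 0.055526 = 0.0610091
P(Setting 1 | data) = 0.00548314 / 0.0610091 ≈ 0.0899

0.0899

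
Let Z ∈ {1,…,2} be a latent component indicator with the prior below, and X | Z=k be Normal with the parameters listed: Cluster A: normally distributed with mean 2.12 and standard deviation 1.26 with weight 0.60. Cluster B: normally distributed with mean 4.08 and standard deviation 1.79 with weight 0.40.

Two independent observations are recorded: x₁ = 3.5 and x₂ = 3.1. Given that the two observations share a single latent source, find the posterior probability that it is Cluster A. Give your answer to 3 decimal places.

By Bayes' theorem, P(k | x) = P(Z=k) f_k(x) / Σ_j P(Z=j) f_j(x).
Since both observations come from the same component, the likelihood for component k is f_k(x₁)·f_k(x₂).
  f_A = [0.173805] × [0.23398] = 0.0406668
  f_B = [0.211475] × [0.191853] = 0.0405721
Unnormalised posteriors:
  P(Z=A)·f_A = 0.60 × 0.0406668 = 0.0244001
  P(Z=B)·f_B = 0.40 × 0.0405721 = 0.0162288
Evidence: 0.0244001 + 0.0162288 = 0.0406289
So the posterior for Cluster A is 0.0244001 / 0.0406289 ≈ 0.601.

0.601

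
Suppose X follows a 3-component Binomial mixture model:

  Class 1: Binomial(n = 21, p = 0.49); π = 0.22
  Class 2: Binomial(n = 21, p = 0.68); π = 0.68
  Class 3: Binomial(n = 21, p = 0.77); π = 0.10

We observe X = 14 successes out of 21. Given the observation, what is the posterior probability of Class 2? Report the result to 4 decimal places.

0.8554

By Bayes' theorem, P(k | x) = P(Z=k) f_k(x) / Σ_j P(Z=j) f_j(x).
Evaluate each component's likelihood at the observed value:
  L_1 = C(21,14)·0.49^14·0.51^7 = 116280·4.59987e-05·0.00897411 = 0.048
  L_2 = C(21,14)·0.68^14·0.32^7 = 116280·0.00451986·0.000343597 = 0.180584
  L_3 = C(21,14)·0.77^14·0.23^7 = 116280·0.0257555·3.40483e-05 = 0.101969
Prior × likelihood for each component:
  P(Z=1)·L_1 = 0.22 × 0.048 = 0.01056
  P(Z=2)·L_2 = 0.68 × 0.180584 = 0.122797
  P(Z=3)·L_3 = 0.10 × 0.101969 = 0.0101969
Denominator: 0.01056 + 0.122797 + 0.0101969 = 0.143554
So the posterior for Class 2 is 0.122797 / 0.143554 ≈ 0.8554.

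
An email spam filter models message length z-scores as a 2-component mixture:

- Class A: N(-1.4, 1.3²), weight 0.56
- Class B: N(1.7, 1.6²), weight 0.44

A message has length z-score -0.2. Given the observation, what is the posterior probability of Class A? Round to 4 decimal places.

0.6743

Posterior ∝ prior × likelihood, so P(k | x) ∝ w_k f_k(x); normalise over all components.
Evaluate each component's likelihood at the observed value:
  p_A = 0.20042
  p_B = 0.123191
Prior × likelihood for each component:
  w_A·p_A = 0.56 × 0.20042 = 0.112235
  w_B·p_B = 0.44 × 0.123191 = 0.054204
Sum: 0.112235 + 0.054204 = 0.166439
So the posterior for Class A is 0.112235 / 0.166439 ≈ 0.6743.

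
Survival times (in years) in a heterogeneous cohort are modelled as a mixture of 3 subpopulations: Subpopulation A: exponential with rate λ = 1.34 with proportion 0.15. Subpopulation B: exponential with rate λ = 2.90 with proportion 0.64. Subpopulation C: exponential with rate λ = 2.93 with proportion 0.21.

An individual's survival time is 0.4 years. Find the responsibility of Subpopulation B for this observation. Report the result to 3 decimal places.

The responsibility of component k is π_k f_k(x) divided by Σ_j π_j f_j(x).
Exponential densities:
  L_A = 0.784012
  L_B = 0.90911
  L_C = 0.907558
Prior × likelihood for each component:
  π_A·L_A = 0.15 × 0.784012 = 0.117602
  π_B·L_B = 0.64 × 0.90911 = 0.58183
  π_C·L_C = 0.21 × 0.907558 = 0.190587
Denominator: 0.117602 + 0.58183 + 0.190587 = 0.890019
P(Subpopulation B | x) = 0.58183 / 0.890019 ≈ 0.654

0.654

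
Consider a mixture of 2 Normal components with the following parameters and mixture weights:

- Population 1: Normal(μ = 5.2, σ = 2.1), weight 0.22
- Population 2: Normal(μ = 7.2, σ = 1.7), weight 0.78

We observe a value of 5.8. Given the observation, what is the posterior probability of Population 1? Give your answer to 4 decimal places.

The responsibility of component k is P(Z=k) f_k(x) divided by Σ_j P(Z=j) f_j(x).
Normal densities:
  p_1 = 0.182375
  p_2 = 0.167183
Weight by the priors:
  P(Z=1)·p_1 = 0.22 × 0.182375 = 0.0401224
  P(Z=2)·p_2 = 0.78 × 0.167183 = 0.130403
Marginal: 0.0401224 + 0.130403 = 0.170525
P(Population 1 | data) ≈ 0.2353

0.2353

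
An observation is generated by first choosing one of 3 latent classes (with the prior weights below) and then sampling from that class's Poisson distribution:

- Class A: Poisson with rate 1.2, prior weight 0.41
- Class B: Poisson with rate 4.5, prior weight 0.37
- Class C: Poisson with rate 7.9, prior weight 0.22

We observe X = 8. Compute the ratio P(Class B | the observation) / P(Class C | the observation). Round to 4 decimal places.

0.5586

Since P(k|x) ∝ P(Z=k) f_k(x), the posterior odds are P(Z=i) f_i(x) / (P(Z=j) f_j(x)).
Poisson probabilities:
  L_A = 3.212e-05
  L_B = 0.0463292
  L_C = 0.139499
0.0171418 / 0.0306897 ≈ 0.5586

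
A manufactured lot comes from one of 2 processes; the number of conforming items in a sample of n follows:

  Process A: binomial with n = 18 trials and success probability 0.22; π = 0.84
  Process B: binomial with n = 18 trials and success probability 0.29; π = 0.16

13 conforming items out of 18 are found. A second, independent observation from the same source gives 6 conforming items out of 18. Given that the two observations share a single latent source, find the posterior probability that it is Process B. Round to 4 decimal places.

Posterior ∝ prior × likelihood, so P(k | x) ∝ P(Z=k) f_k(x); normalise over all components.
Since both observations come from the same component, the likelihood for component k is f_k(x₁)·f_k(x₂).
  p_A = [6.99596e-06] × [0.106744] = 7.46776e-07
  p_B = [0.000158615] × [0.181201] = 2.87412e-05
Multiply by the mixture weights:
  P(Z=A)·p_A = 0.84 × 7.46776e-07 = 6.27292e-07
  P(Z=B)·p_B = 0.16 × 2.87412e-05 = 4.59859e-06
Denominator: 6.27292e-07 + 4.59859e-06 = 5.22588e-06
So the posterior for Process B is 4.59859e-06 / 5.22588e-06 ≈ 0.8800.

0.8800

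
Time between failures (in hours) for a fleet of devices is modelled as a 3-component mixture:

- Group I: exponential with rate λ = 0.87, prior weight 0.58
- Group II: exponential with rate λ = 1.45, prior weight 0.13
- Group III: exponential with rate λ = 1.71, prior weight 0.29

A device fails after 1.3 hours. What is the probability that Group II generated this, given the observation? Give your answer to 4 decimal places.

0.1167

By Bayes' theorem, P(k | x) = P(Z=k) f_k(x) / Σ_j P(Z=j) f_j(x).
Component likelihoods at x = 1.3 hours:
  p_I = 0.280758
  p_II = 0.220152
  p_III = 0.185165
Prior × likelihood for each component:
  P(Z=I)·p_I = 0.58 × 0.280758 = 0.16284
  P(Z=II)·p_II = 0.13 × 0.220152 = 0.0286198
  P(Z=III)·p_III = 0.29 × 0.185165 = 0.0536979
Normaliser: 0.16284 + 0.0286198 + 0.0536979 = 0.245157
P(Group II | data) ≈ 0.1167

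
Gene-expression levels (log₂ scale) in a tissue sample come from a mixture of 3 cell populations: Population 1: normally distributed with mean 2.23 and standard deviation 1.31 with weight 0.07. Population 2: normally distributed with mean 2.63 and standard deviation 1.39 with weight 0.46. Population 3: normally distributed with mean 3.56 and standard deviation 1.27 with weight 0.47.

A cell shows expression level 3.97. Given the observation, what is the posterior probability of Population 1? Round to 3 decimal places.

P(component k | x) = P(Z=k)·f_k(x) / marginal(x), where marginal(x) = Σ_j P(Z=j)·f_j(x).
Evaluate each component's likelihood at the observed value:
  p_1 = 0.126049
  p_2 = 0.180339
  p_3 = 0.298177
Unnormalised posteriors:
  P(Z=1)·p_1 = 0.07 × 0.126049 = 0.00882345
  P(Z=2)·p_2 = 0.46 × 0.180339 = 0.0829558
  P(Z=3)·p_3 = 0.47 × 0.298177 = 0.140143
Denominator: 0.00882345 + 0.0829558 + 0.140143 = 0.231923
P(Population 1 | 3.97) ≈ 0.038

0.038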